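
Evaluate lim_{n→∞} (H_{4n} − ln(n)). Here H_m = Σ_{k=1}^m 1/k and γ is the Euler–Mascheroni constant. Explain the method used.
lim = ln 4 + γ

By Euler-Maclaurin, H_m = ln m + γ + O(1/m). So
  H_{4n} − ln(n) = ln(4n) + γ − ln(n) + O(1/n)
                       = ln(4/1) + γ + O(1/n).
Hence the limit is ln(4/1) + γ.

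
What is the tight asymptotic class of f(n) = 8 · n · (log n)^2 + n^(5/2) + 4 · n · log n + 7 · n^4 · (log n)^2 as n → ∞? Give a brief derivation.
f(n) ∈ Θ(n^4 · (log n)^2)

Compare the terms by growth order. For large n, n^a · (log n)^b dominates n^a' · (log n)^b' iff a > a', or (a = a' and b > b'). Ranking the 4 terms shows the dominant one is 7 · n^4 · (log n)^2. Hence f(n) ∈ Θ(n^4 · (log n)^2).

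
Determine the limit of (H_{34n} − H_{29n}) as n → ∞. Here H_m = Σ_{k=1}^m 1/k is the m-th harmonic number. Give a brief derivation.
lim = ln(34/29)

Euler-Maclaurin gives H_m = ln m + γ + 1/(2m) + O(1/m^2). The γ and O(1/m) terms cancel in the difference:
  H_{34n} − H_{29n} = ln(34n) − ln(29n) + O(1/n) = ln(34/29) + O(1/n).
Hence the limit is ln(34/29).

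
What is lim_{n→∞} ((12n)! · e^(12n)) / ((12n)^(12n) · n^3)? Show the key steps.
lim = 0

Stirling: (12n)! ~ sqrt(2π·12n) · (12n/e)^(12n). Hence
  (12n)! · e^(12n) / (12n)^(12n) ~ sqrt(2π·12n).
Dividing by n^3: sqrt(2π·12n) / n^3 = sqrt(2π·12) · n^((1−6)/2), so the expression behaves like sqrt(2π·12) · n^((1−6)/2) → 0.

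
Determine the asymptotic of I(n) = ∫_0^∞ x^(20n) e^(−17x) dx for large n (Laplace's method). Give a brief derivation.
I(n) ~ (sqrt(2π·20n) / 17) · (20n/(17e))^(20n)

Write the integrand as exp(20n ln x − 17x) and set f(x) = 20n ln x − 17x. Then f'(x) = 20n/x − 17 = 0 at x* = 20n/17, and f''(x*) = −20n/x*^2 = −17^2/(20n). Laplace's method (interior maximum) gives
  I(n) ~ e^(f(x*)) · sqrt(2π / |f''(x*)|)
        = exp(20n ln(20n/17) − 20n) · sqrt(2π · 20n / 17^2)
        = (20n/17)^(20n) e^(−20n) · sqrt(2π·20n) / 17
        = (sqrt(2π·20n) / 17) · (20n/(17e))^(20n).
This matches Γ(20n+1)/17^(20n+1) with Stirling applied to Γ.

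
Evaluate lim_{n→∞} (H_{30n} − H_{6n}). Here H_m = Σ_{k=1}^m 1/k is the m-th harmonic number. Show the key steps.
lim = ln(30/6) = ln 5

Euler-Maclaurin gives H_m = ln m + γ + 1/(2m) + O(1/m^2). The γ and O(1/m) terms cancel in the difference:
  H_{30n} − H_{6n} = ln(30n) − ln(6n) + O(1/n) = ln(30/6) + O(1/n).
Hence the limit is ln(30/6) = ln 5.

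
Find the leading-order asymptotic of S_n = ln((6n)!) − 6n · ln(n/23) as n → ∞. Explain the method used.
S_n ~ 6n · (ln 138 − 1) + O(ln n)

Stirling: ln((6n)!) = 6n ln(6n) − 6n + O(ln n).
  S_n = 6n ln(6n) − 6n − 6n ln(n/23) + O(ln n)
      = 6n ln(6n) − 6n ln n + 6n ln 23 − 6n + O(ln n)
      = 6n ln 6 + 6n ln 23 − 6n + O(ln n)
      = 6n (ln 138 − 1) + O(ln n).
Numerically ln(138) − 1 ≈ 3.9273.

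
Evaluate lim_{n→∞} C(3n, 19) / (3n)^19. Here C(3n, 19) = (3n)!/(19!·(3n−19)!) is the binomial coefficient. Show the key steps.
lim = 1/19! = 1/121645100408832000

With N = 3n → ∞: C(N, 19) / N^19 = [N(N−1)…(N−18)] / (19! · N^19) = (1/19!) · 1 · (1 − 1/(3n)) · … · (1 − 18/(3n)). Each factor → 1 as N → ∞, so the limit is 1/19! = 1/121645100408832000.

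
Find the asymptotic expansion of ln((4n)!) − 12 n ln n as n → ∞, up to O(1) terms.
ln((4n)!) − 12 n ln n = −8 n ln n + 4(ln 4 − 1) n + (1/2) ln(2π·4n) + O(1/n)

Stirling: ln((4n)!) = 4n ln(4n) − 4n + (1/2) ln(2π·4n) + O(1/n).
Expand 4n ln(4n) = 4n (ln n + ln 4) = 4n ln n + 4n ln 4.
Subtract 12n ln n: leading term is (4 − 12) n ln n = −8 n ln n. The next term is 4n ln 4 − 4n = 4(ln 4 − 1) n. Then the (1/2) ln(2π·4n) correction.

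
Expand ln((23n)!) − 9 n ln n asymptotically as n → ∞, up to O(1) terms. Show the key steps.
ln((23n)!) − 9 n ln n = 14 n ln n + 23(ln 23 − 1) n + (1/2) ln(2π·23n) + O(1/n)

Stirling: ln((23n)!) = 23n ln(23n) − 23n + (1/2) ln(2π·23n) + O(1/n).
Expand 23n ln(23n) = 23n (ln n + ln 23) = 23n ln n + 23n ln 23.
Subtract 9n ln n: leading term is (23 − 9) n ln n = 14 n ln n. The next term is 23n ln 23 − 23n = 23(ln 23 − 1) n. Then the (1/2) ln(2π·23n) correction.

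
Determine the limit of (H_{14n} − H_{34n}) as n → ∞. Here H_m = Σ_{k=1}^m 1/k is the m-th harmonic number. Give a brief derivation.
lim = ln(14/34) = ln(7/17)

Euler-Maclaurin gives H_m = ln m + γ + 1/(2m) + O(1/m^2). The γ and O(1/m) terms cancel in the difference:
  H_{14n} − H_{34n} = ln(14n) − ln(34n) + O(1/n) = ln(14/34) + O(1/n).
Hence the limit is ln(14/34) = ln(7/17).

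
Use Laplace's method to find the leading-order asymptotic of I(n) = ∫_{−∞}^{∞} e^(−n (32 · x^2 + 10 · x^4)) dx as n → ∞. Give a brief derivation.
I(n) ~ sqrt(π/(32n))

φ(x) = 32 · x^2 + 10 · x^4 has its unique global minimum at x* = 0 (since φ'(x) = 64x + 40x^3 = 0 only at x = 0 for real x with both coefficients positive, and φ → ∞ as |x| → ∞). At x* = 0, φ(0) = 0 and φ''(0) = 64. Laplace's method then gives
  I(n) ~ sqrt(2π / (n · φ''(0))) · e^(−n φ(0)) = sqrt(2π / (64n)) = sqrt(π/(32n)).
The 10 · x^4 term contributes only at subleading order (an O(1/n) relative correction).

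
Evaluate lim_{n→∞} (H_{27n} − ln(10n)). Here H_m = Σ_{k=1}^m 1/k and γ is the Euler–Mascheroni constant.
lim = ln(27/10) + γ

By Euler-Maclaurin, H_m = ln m + γ + O(1/m). So
  H_{27n} − ln(10n) = ln(27n) + γ − ln(10n) + O(1/n)
                       = ln(27/10) + γ + O(1/n).
Hence the limit is ln(27/10) + γ.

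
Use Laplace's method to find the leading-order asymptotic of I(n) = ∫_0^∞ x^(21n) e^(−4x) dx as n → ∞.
I(n) ~ (sqrt(2π·21n) / 4) · (21n/(4e))^(21n)

Write the integrand as exp(21n ln x − 4x) and set f(x) = 21n ln x − 4x. Then f'(x) = 21n/x − 4 = 0 at x* = 21n/4, and f''(x*) = −21n/x*^2 = −4^2/(21n). Laplace's method (interior maximum) gives
  I(n) ~ e^(f(x*)) · sqrt(2π / |f''(x*)|)
        = exp(21n ln(21n/4) − 21n) · sqrt(2π · 21n / 4^2)
        = (21n/4)^(21n) e^(−21n) · sqrt(2π·21n) / 4
        = (sqrt(2π·21n) / 4) · (21n/(4e))^(21n).
This matches Γ(21n+1)/4^(21n+1) with Stirling applied to Γ.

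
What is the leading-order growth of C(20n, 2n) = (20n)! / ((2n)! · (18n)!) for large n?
C(20n, 2n) ~ (10000000000/387420489)^(2n) · sqrt(5/(9π·2n))

Write N = 2n. Apply Stirling to each factorial:
  (10N)! ~ sqrt(2π·10N) · (10N/e)^(10N),
  N! ~ sqrt(2π N) · (N/e)^N,
  (9N)! ~ sqrt(2π·9N) · (9N/e)^(9N).
The exponential factors combine to (10N)^(10N) / (N^N · (9N)^(9N)) = 10^(10N)/9^(9N) = (10^10/9^9)^N = (10000000000/387420489)^N.
The square-root prefactors combine to sqrt(2π·10N) / (sqrt(2π N)·sqrt(2π·9N)) = sqrt(10 / (2π·9·N)) = sqrt(5/(9π·2n)).
Substituting N = 2n: C(20n, 2n) ~ (10000000000/387420489)^(2n) · sqrt(5/(9π·2n)).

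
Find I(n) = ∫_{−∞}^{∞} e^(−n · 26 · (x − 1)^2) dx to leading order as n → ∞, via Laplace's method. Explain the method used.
I(n) = sqrt(π/(26n))

Here φ(x) = 26 · (x − 1)^2 has its unique minimum at x* = 1 with φ(x*) = 0 and φ''(x*) = 52. Laplace's method gives
  I(n) ~ e^(−n φ(x*)) · sqrt(2π / (n · φ''(x*))) = sqrt(2π / (52n)) = sqrt(π/(26n)).
This is exact: substituting u = (x − 1)·sqrt(26n) gives I(n) = (1/sqrt(26n)) ∫_{−∞}^{∞} e^(−u^2) du = sqrt(π/(26n)).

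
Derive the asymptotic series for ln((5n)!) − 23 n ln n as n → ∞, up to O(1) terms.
ln((5n)!) − 23 n ln n = −18 n ln n + 5(ln 5 − 1) n + (1/2) ln(2π·5n) + O(1/n)

Stirling: ln((5n)!) = 5n ln(5n) − 5n + (1/2) ln(2π·5n) + O(1/n).
Expand 5n ln(5n) = 5n (ln n + ln 5) = 5n ln n + 5n ln 5.
Subtract 23n ln n: leading term is (5 − 23) n ln n = −18 n ln n. The next term is 5n ln 5 − 5n = 5(ln 5 − 1) n. Then the (1/2) ln(2π·5n) correction.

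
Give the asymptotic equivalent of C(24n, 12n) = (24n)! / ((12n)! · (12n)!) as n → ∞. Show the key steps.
C(24n, 12n) ~ (4)^(12n) · sqrt(1/(π·12n))

Write N = 12n. Apply Stirling to each factorial:
  (2N)! ~ sqrt(2π·2N) · (2N/e)^(2N),
  N! ~ sqrt(2π N) · (N/e)^N,
  (1N)! ~ sqrt(2π·1N) · (1N/e)^(1N).
The exponential factors combine to (2N)^(2N) / (N^N · (1N)^(1N)) = 2^(2N)/1^(1N) = (2^2/1^1)^N = (4)^N.
The square-root prefactors combine to sqrt(2π·2N) / (sqrt(2π N)·sqrt(2π·1N)) = sqrt(2 / (2π·1·N)) = sqrt(1/(π·12n)).
Substituting N = 12n: C(24n, 12n) ~ (4)^(12n) · sqrt(1/(π·12n)).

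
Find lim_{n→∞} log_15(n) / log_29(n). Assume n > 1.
lim = ln(29) / ln(15) = log_15(29)

Change of base: log_15(n) = ln n / ln 15 and log_29(n) = ln n / ln 29. The ratio is (ln n / ln 15) · (ln 29 / ln n) = ln 29 / ln 15, a constant independent of n. So the limit is ln 29 / ln 15 = log_15(29).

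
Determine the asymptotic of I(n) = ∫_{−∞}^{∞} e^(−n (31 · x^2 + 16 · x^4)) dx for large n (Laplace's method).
I(n) ~ sqrt(π/(31n))

φ(x) = 31 · x^2 + 16 · x^4 has its unique global minimum at x* = 0 (since φ'(x) = 62x + 64x^3 = 0 only at x = 0 for real x with both coefficients positive, and φ → ∞ as |x| → ∞). At x* = 0, φ(0) = 0 and φ''(0) = 62. Laplace's method then gives
  I(n) ~ sqrt(2π / (n · φ''(0))) · e^(−n φ(0)) = sqrt(2π / (62n)) = sqrt(π/(31n)).
The 16 · x^4 term contributes only at subleading order (an O(1/n) relative correction).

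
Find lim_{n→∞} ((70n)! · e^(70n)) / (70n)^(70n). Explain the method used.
lim = ∞

Stirling: (70n)! ~ sqrt(2π·70n) · (70n/e)^(70n). Hence
  (70n)! · e^(70n) / (70n)^(70n) ~ sqrt(2π·70n) = sqrt(2π·70) · sqrt(n) → ∞.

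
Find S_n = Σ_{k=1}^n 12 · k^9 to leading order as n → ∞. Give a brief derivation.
S_n ~ 6 · n^10 / 5

By integral comparison (Euler-Maclaurin), Σ_{k=1}^n 12 · k^9 = 12 · ∫_0^n x^9 dx + O(n^9) = 12 · n^10/10 = 6 · n^10 / 5 + O(n^9). (Equivalently, Faulhaber's formula gives the same leading term.)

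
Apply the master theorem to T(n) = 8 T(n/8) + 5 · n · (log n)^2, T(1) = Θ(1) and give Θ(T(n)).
T(n) = Θ(n · (log n)^3)

Here log_8 8 = 1 and f(n) = 5 · n · (log n)^2 = Θ(n^(log_8 8) · (log n)^2). This is the extended Case 2 of the master theorem (f matches the critical exponent up to log factors), giving T(n) = Θ(n^(log_8 8) · (log n)^(2+1)) = Θ(n · (log n)^3).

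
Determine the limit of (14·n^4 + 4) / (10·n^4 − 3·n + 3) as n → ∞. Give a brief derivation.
lim = 14/10 = 7/5

For large n the leading n^4 terms dominate both numerator and denominator. Dividing top and bottom by n^4, every other term tends to 0, leaving 14/10 = 7/5.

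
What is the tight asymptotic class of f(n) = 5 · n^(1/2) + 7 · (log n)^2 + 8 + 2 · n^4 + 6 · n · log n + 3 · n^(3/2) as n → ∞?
f(n) ∈ Θ(n^4)

Compare the terms by growth order. For large n, n^a · (log n)^b dominates n^a' · (log n)^b' iff a > a', or (a = a' and b > b'). Ranking the 6 terms shows the dominant one is 2 · n^4. Hence f(n) ∈ Θ(n^4).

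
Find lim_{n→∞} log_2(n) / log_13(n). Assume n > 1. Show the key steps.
lim = ln(13) / ln(2) = log_2(13)

Change of base: log_2(n) = ln n / ln 2 and log_13(n) = ln n / ln 13. The ratio is (ln n / ln 2) · (ln 13 / ln n) = ln 13 / ln 2, a constant independent of n. So the limit is ln 13 / ln 2 = log_2(13).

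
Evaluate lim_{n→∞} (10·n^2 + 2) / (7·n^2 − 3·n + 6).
lim = 10/7

For large n the leading n^2 terms dominate both numerator and denominator. Dividing top and bottom by n^2, every other term tends to 0, leaving 10/7.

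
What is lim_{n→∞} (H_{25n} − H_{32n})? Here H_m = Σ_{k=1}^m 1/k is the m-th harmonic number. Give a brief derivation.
lim = ln(25/32)

Euler-Maclaurin gives H_m = ln m + γ + 1/(2m) + O(1/m^2). The γ and O(1/m) terms cancel in the difference:
  H_{25n} − H_{32n} = ln(25n) − ln(32n) + O(1/n) = ln(25/32) + O(1/n).
Hence the limit is ln(25/32).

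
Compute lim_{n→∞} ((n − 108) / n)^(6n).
lim = e^(−648)

Rewrite as (1 − 108/n)^(6n). By the standard limit (1 + x/n)^n → e^x, we have (1 − 108/n)^n → e^(−108), and raising to the 6th power gives e^(−648).
More precisely, ln[(1 − 108/n)^(6n)] = 6n · ln(1 − 108/n) = 6n · (-108/n + O(1/n^2)) = -648 + O(1/n) → -648.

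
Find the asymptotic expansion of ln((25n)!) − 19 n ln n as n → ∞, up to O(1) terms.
ln((25n)!) − 19 n ln n = 6 n ln n + 25(ln 25 − 1) n + (1/2) ln(2π·25n) + O(1/n)

Stirling: ln((25n)!) = 25n ln(25n) − 25n + (1/2) ln(2π·25n) + O(1/n).
Expand 25n ln(25n) = 25n (ln n + ln 25) = 25n ln n + 25n ln 25.
Subtract 19n ln n: leading term is (25 − 19) n ln n = 6 n ln n. The next term is 25n ln 25 − 25n = 25(ln 25 − 1) n. Then the (1/2) ln(2π·25n) correction.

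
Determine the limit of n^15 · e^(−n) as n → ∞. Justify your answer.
lim = 0

Exponentials with base > 1 dominate every fixed polynomial: for any fixed c, n^c / e^n → 0 as n → ∞ (e.g. by the ratio test, or since e^n grows faster than any power of n). Hence n^15 · e^(−n) = n^15 / e^n → 0.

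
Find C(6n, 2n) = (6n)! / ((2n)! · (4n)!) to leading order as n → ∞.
C(6n, 2n) ~ (27/4)^(2n) · sqrt(3/(4π·2n))

Write N = 2n. Apply Stirling to each factorial:
  (3N)! ~ sqrt(2π·3N) · (3N/e)^(3N),
  N! ~ sqrt(2π N) · (N/e)^N,
  (2N)! ~ sqrt(2π·2N) · (2N/e)^(2N).
The exponential factors combine to (3N)^(3N) / (N^N · (2N)^(2N)) = 3^(3N)/2^(2N) = (3^3/2^2)^N = (27/4)^N.
The square-root prefactors combine to sqrt(2π·3N) / (sqrt(2π N)·sqrt(2π·2N)) = sqrt(3 / (2π·2·N)) = sqrt(3/(4π·2n)).
Substituting N = 2n: C(6n, 2n) ~ (27/4)^(2n) · sqrt(3/(4π·2n)).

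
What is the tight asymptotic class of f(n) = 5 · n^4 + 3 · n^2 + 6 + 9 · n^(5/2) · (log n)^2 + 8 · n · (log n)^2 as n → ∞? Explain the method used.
f(n) ∈ Θ(n^4)

Compare the terms by growth order. For large n, n^a · (log n)^b dominates n^a' · (log n)^b' iff a > a', or (a = a' and b > b'). Ranking the 5 terms shows the dominant one is 5 · n^4. Hence f(n) ∈ Θ(n^4).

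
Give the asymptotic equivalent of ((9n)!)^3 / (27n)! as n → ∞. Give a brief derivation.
((9n)!)^3/(27n)! ~ ((2π·9n)^(2/2) / sqrt(3)) · 3^(−3·9n)  →  0

Write N = 9n. Stirling: N! ~ sqrt(2π N)(N/e)^N and (3N)! ~ sqrt(2π·3N)·(3N/e)^(3N).
  (N!)^3/(3N)! ~ (2π N)^(3/2) (N/e)^(3N) / [sqrt(2π·3N) (3N/e)^(3N)]
     = (2π N)^(3/2) / sqrt(2π·3N) · (N/(3N))^(3N)
     = (2π N)^((3−1)/2) / sqrt(3) · 3^(−3N).
Since 3^3 > 1, the factor 3^(−3N) decays exponentially, so the ratio → 0. Substituting N = 9n gives the stated form.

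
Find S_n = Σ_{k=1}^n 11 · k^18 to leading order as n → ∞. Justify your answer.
S_n ~ 11 · n^19 / 19

By integral comparison (Euler-Maclaurin), Σ_{k=1}^n 11 · k^18 = 11 · ∫_0^n x^18 dx + O(n^18) = 11 · n^19/19 + O(n^18). (Equivalently, Faulhaber's formula gives the same leading term.)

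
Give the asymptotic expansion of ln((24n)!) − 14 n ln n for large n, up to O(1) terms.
ln((24n)!) − 14 n ln n = 10 n ln n + 24(ln 24 − 1) n + (1/2) ln(2π·24n) + O(1/n)

Stirling: ln((24n)!) = 24n ln(24n) − 24n + (1/2) ln(2π·24n) + O(1/n).
Expand 24n ln(24n) = 24n (ln n + ln 24) = 24n ln n + 24n ln 24.
Subtract 14n ln n: leading term is (24 − 14) n ln n = 10 n ln n. The next term is 24n ln 24 − 24n = 24(ln 24 − 1) n. Then the (1/2) ln(2π·24n) correction.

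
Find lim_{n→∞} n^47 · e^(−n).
lim = 0

Exponentials with base > 1 dominate every fixed polynomial: for any fixed c, n^c / e^n → 0 as n → ∞ (e.g. by the ratio test, or since e^n grows faster than any power of n). Hence n^47 · e^(−n) = n^47 / e^n → 0.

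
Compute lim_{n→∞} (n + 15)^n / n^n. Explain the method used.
lim = e^15

Rewrite as (1 + 15/n)^(n). By the standard limit (1 + x/n)^n → e^x, we have (1 + 15/n)^n → e^15, and raising to the 1st power gives e^15.
More precisely, ln[(1 + 15/n)^(n)] = n · ln(1 + 15/n) = n · (15/n + O(1/n^2)) = 15 + O(1/n) → 15.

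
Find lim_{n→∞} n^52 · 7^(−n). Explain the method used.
lim = 0

Exponentials with base > 1 dominate every fixed polynomial: for any fixed c, n^c / 7^n → 0 as n → ∞ (e.g. by the ratio test, or by writing 7^n = e^(n ln 7) and noting e^(n ln 7) / n^c → ∞). Hence n^52 · 7^(−n) = n^52 / 7^n → 0.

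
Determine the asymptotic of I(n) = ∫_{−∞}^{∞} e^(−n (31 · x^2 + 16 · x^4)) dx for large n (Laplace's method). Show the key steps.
I(n) ~ sqrt(π/(31n))

φ(x) = 31 · x^2 + 16 · x^4 has its unique global minimum at x* = 0 (since φ'(x) = 62x + 64x^3 = 0 only at x = 0 for real x with both coefficients positive, and φ → ∞ as |x| → ∞). At x* = 0, φ(0) = 0 and φ''(0) = 62. Laplace's method then gives
  I(n) ~ sqrt(2π / (n · φ''(0))) · e^(−n φ(0)) = sqrt(2π / (62n)) = sqrt(π/(31n)).
The 16 · x^4 term contributes only at subleading order (an O(1/n) relative correction).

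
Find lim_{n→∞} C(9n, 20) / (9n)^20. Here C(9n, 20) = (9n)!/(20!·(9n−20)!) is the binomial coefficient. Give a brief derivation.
lim = 1/20! = 1/2432902008176640000

With N = 9n → ∞: C(N, 20) / N^20 = [N(N−1)…(N−19)] / (20! · N^20) = (1/20!) · 1 · (1 − 1/(9n)) · … · (1 − 19/(9n)). Each factor → 1 as N → ∞, so the limit is 1/20! = 1/2432902008176640000.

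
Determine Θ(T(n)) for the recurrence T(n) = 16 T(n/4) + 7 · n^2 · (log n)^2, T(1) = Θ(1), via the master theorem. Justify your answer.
T(n) = Θ(n^2 · (log n)^3)

Here log_4 16 = 2 and f(n) = 7 · n^2 · (log n)^2 = Θ(n^(log_4 16) · (log n)^2). This is the extended Case 2 of the master theorem (f matches the critical exponent up to log factors), giving T(n) = Θ(n^(log_4 16) · (log n)^(2+1)) = Θ(n^2 · (log n)^3).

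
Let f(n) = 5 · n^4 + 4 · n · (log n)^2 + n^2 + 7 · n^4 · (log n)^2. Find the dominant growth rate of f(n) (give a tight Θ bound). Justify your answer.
f(n) ∈ Θ(n^4 · (log n)^2)

Compare the terms by growth order. For large n, n^a · (log n)^b dominates n^a' · (log n)^b' iff a > a', or (a = a' and b > b'). Ranking the 4 terms shows the dominant one is 7 · n^4 · (log n)^2. Hence f(n) ∈ Θ(n^4 · (log n)^2).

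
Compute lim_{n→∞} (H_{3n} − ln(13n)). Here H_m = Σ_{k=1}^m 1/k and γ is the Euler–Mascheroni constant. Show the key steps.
lim = ln(3/13) + γ

By Euler-Maclaurin, H_m = ln m + γ + O(1/m). So
  H_{3n} − ln(13n) = ln(3n) + γ − ln(13n) + O(1/n)
                       = ln(3/13) + γ + O(1/n).
Hence the limit is ln(3/13) + γ.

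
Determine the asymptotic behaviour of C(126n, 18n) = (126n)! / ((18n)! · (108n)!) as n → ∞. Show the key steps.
C(126n, 18n) ~ (823543/46656)^(18n) · sqrt(7/(12π·18n))

Write N = 18n. Apply Stirling to each factorial:
  (7N)! ~ sqrt(2π·7N) · (7N/e)^(7N),
  N! ~ sqrt(2π N) · (N/e)^N,
  (6N)! ~ sqrt(2π·6N) · (6N/e)^(6N).
The exponential factors combine to (7N)^(7N) / (N^N · (6N)^(6N)) = 7^(7N)/6^(6N) = (7^7/6^6)^N = (823543/46656)^N.
The square-root prefactors combine to sqrt(2π·7N) / (sqrt(2π N)·sqrt(2π·6N)) = sqrt(7 / (2π·6·N)) = sqrt(7/(12π·18n)).
Substituting N = 18n: C(126n, 18n) ~ (823543/46656)^(18n) · sqrt(7/(12π·18n)).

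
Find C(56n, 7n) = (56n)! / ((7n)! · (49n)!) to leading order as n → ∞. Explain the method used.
C(56n, 7n) ~ (16777216/823543)^(7n) · sqrt(4/(7π·7n))

Write N = 7n. Apply Stirling to each factorial:
  (8N)! ~ sqrt(2π·8N) · (8N/e)^(8N),
  N! ~ sqrt(2π N) · (N/e)^N,
  (7N)! ~ sqrt(2π·7N) · (7N/e)^(7N).
The exponential factors combine to (8N)^(8N) / (N^N · (7N)^(7N)) = 8^(8N)/7^(7N) = (8^8/7^7)^N = (16777216/823543)^N.
The square-root prefactors combine to sqrt(2π·8N) / (sqrt(2π N)·sqrt(2π·7N)) = sqrt(8 / (2π·7·N)) = sqrt(4/(7π·7n)).
Substituting N = 7n: C(56n, 7n) ~ (16777216/823543)^(7n) · sqrt(4/(7π·7n)).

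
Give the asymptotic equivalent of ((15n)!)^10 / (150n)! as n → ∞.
((15n)!)^10/(150n)! ~ ((2π·15n)^(9/2) / sqrt(10)) · 10^(−10·15n)  →  0

Write N = 15n. Stirling: N! ~ sqrt(2π N)(N/e)^N and (10N)! ~ sqrt(2π·10N)·(10N/e)^(10N).
  (N!)^10/(10N)! ~ (2π N)^(10/2) (N/e)^(10N) / [sqrt(2π·10N) (10N/e)^(10N)]
     = (2π N)^(10/2) / sqrt(2π·10N) · (N/(10N))^(10N)
     = (2π N)^((10−1)/2) / sqrt(10) · 10^(−10N).
Since 10^10 > 1, the factor 10^(−10N) decays exponentially, so the ratio → 0. Substituting N = 15n gives the stated form.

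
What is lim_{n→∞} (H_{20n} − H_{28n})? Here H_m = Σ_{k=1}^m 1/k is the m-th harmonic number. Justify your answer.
lim = ln(20/28) = ln(5/7)

Euler-Maclaurin gives H_m = ln m + γ + 1/(2m) + O(1/m^2). The γ and O(1/m) terms cancel in the difference:
  H_{20n} − H_{28n} = ln(20n) − ln(28n) + O(1/n) = ln(20/28) + O(1/n).
Hence the limit is ln(20/28) = ln(5/7).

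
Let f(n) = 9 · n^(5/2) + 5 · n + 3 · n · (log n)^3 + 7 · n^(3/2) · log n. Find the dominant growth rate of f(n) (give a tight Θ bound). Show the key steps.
f(n) ∈ Θ(n^(5/2))

Compare the terms by growth order. For large n, n^a · (log n)^b dominates n^a' · (log n)^b' iff a > a', or (a = a' and b > b'). Ranking the 4 terms shows the dominant one is 9 · n^(5/2). Hence f(n) ∈ Θ(n^(5/2)).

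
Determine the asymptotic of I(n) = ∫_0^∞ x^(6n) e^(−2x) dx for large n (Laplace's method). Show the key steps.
I(n) ~ (sqrt(2π·6n) / 2) · (6n/(2e))^(6n)

Write the integrand as exp(6n ln x − 2x) and set f(x) = 6n ln x − 2x. Then f'(x) = 6n/x − 2 = 0 at x* = 6n/2, and f''(x*) = −6n/x*^2 = −2^2/(6n). Laplace's method (interior maximum) gives
  I(n) ~ e^(f(x*)) · sqrt(2π / |f''(x*)|)
        = exp(6n ln(6n/2) − 6n) · sqrt(2π · 6n / 2^2)
        = (6n/2)^(6n) e^(−6n) · sqrt(2π·6n) / 2
        = (sqrt(2π·6n) / 2) · (6n/(2e))^(6n).
This matches Γ(6n+1)/2^(6n+1) with Stirling applied to Γ.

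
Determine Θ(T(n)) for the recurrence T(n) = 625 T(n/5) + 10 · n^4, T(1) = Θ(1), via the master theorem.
T(n) = Θ(n^4 log n)

log_5 625 = 4, and f(n) = 10 · n^4 = Θ(n^(log_5 625)). This is Case 2 of the master theorem: T(n) = Θ(f(n) · log n) = Θ(n^4 log n).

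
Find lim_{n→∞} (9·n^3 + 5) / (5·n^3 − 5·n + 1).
lim = 9/5

For large n the leading n^3 terms dominate both numerator and denominator. Dividing top and bottom by n^3, every other term tends to 0, leaving 9/5.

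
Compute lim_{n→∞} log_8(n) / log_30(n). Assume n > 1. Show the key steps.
lim = ln(30) / ln(8) = log_8(30)

Change of base: log_8(n) = ln n / ln 8 and log_30(n) = ln n / ln 30. The ratio is (ln n / ln 8) · (ln 30 / ln n) = ln 30 / ln 8, a constant independent of n. So the limit is ln 30 / ln 8 = log_8(30).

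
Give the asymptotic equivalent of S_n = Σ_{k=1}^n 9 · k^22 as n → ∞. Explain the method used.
S_n ~ 9 · n^23 / 23

By integral comparison (Euler-Maclaurin), Σ_{k=1}^n 9 · k^22 = 9 · ∫_0^n x^22 dx + O(n^22) = 9 · n^23/23 + O(n^22). (Equivalently, Faulhaber's formula gives the same leading term.)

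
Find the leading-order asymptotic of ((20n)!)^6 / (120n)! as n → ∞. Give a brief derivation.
((20n)!)^6/(120n)! ~ ((2π·20n)^(5/2) / sqrt(6)) · 6^(−6·20n)  →  0

Write N = 20n. Stirling: N! ~ sqrt(2π N)(N/e)^N and (6N)! ~ sqrt(2π·6N)·(6N/e)^(6N).
  (N!)^6/(6N)! ~ (2π N)^(6/2) (N/e)^(6N) / [sqrt(2π·6N) (6N/e)^(6N)]
     = (2π N)^(6/2) / sqrt(2π·6N) · (N/(6N))^(6N)
     = (2π N)^((6−1)/2) / sqrt(6) · 6^(−6N).
Since 6^6 > 1, the factor 6^(−6N) decays exponentially, so the ratio → 0. Substituting N = 20n gives the stated form.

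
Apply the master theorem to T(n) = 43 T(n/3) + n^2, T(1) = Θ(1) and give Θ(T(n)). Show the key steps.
T(n) = Θ(n^(log_3 43))

Master theorem: compare f(n) = n^2 to n^(log_3 43) where log_3 43 ≈ 3.424. Since 2 < log_3 43, we have f(n) = O(n^(log_3 43 − ε)) for some ε > 0 — Case 1. Hence T(n) = Θ(n^(log_3 43)).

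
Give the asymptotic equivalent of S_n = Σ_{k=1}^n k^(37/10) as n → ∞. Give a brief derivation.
S_n ~ (10/47) · n^(47/10)

Integral comparison: Σ_{k=1}^n k^(37/10) = ∫_0^n x^(37/10) dx + O(n^(37/10)). The integral is n^(1 + 37/10) / (1 + 37/10) = n^((37+10)/10) / ((37+10)/10) = (10/47) · n^(47/10).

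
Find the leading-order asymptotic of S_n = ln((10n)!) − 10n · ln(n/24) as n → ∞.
S_n ~ 10n · (ln 240 − 1) + O(ln n)

Stirling: ln((10n)!) = 10n ln(10n) − 10n + O(ln n).
  S_n = 10n ln(10n) − 10n − 10n ln(n/24) + O(ln n)
      = 10n ln(10n) − 10n ln n + 10n ln 24 − 10n + O(ln n)
      = 10n ln 10 + 10n ln 24 − 10n + O(ln n)
      = 10n (ln 240 − 1) + O(ln n).
Numerically ln(240) − 1 ≈ 4.4806.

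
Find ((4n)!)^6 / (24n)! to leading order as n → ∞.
((4n)!)^6/(24n)! ~ ((2π·4n)^(5/2) / sqrt(6)) · 6^(−6·4n)  →  0

Write N = 4n. Stirling: N! ~ sqrt(2π N)(N/e)^N and (6N)! ~ sqrt(2π·6N)·(6N/e)^(6N).
  (N!)^6/(6N)! ~ (2π N)^(6/2) (N/e)^(6N) / [sqrt(2π·6N) (6N/e)^(6N)]
     = (2π N)^(6/2) / sqrt(2π·6N) · (N/(6N))^(6N)
     = (2π N)^((6−1)/2) / sqrt(6) · 6^(−6N).
Since 6^6 > 1, the factor 6^(−6N) decays exponentially, so the ratio → 0. Substituting N = 4n gives the stated form.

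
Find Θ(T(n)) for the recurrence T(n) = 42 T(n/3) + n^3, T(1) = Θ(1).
T(n) = Θ(n^(log_3 42))

Master theorem: compare f(n) = n^3 to n^(log_3 42) where log_3 42 ≈ 3.402. Since 3 < log_3 42, we have f(n) = O(n^(log_3 42 − ε)) for some ε > 0 — Case 1. Hence T(n) = Θ(n^(log_3 42)).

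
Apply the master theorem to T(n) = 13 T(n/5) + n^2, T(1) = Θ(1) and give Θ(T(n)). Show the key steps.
T(n) = Θ(n^2)

log_5 13 ≈ 1.594. f(n) = n^2 dominates n^(log_5 13) since 2 > 1.594, and the regularity condition a·f(n/b) = 13·(n/5)^2 = (13/25)·n^2 ≤ c·f(n) holds with c = 13/25 ≈ 0.52 < 1. So this is Case 3: T(n) = Θ(f(n)) = Θ(n^2).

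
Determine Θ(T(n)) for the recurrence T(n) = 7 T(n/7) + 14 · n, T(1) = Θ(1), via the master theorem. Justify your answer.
T(n) = Θ(n log n)

log_7 7 = 1, and f(n) = 14 · n = Θ(n^(log_7 7)). This is Case 2 of the master theorem: T(n) = Θ(f(n) · log n) = Θ(n log n).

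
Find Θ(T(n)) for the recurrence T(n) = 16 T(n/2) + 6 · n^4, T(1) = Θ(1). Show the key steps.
T(n) = Θ(n^4 log n)

log_2 16 = 4, and f(n) = 6 · n^4 = Θ(n^(log_2 16)). This is Case 2 of the master theorem: T(n) = Θ(f(n) · log n) = Θ(n^4 log n).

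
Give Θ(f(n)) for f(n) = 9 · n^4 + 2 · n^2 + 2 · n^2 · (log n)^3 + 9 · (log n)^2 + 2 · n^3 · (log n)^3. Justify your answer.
f(n) ∈ Θ(n^4)

Compare the terms by growth order. For large n, n^a · (log n)^b dominates n^a' · (log n)^b' iff a > a', or (a = a' and b > b'). Ranking the 5 terms shows the dominant one is 9 · n^4. Hence f(n) ∈ Θ(n^4).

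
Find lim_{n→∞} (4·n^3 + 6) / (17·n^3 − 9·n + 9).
lim = 4/17

For large n the leading n^3 terms dominate both numerator and denominator. Dividing top and bottom by n^3, every other term tends to 0, leaving 4/17.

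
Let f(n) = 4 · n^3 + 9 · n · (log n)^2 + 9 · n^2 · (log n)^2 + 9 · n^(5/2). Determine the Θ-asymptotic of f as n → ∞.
f(n) ∈ Θ(n^3)

Compare the terms by growth order. For large n, n^a · (log n)^b dominates n^a' · (log n)^b' iff a > a', or (a = a' and b > b'). Ranking the 4 terms shows the dominant one is 4 · n^3. Hence f(n) ∈ Θ(n^3).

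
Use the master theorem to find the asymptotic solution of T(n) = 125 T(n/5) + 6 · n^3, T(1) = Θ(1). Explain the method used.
T(n) = Θ(n^3 log n)

log_5 125 = 3, and f(n) = 6 · n^3 = Θ(n^(log_5 125)). This is Case 2 of the master theorem: T(n) = Θ(f(n) · log n) = Θ(n^3 log n).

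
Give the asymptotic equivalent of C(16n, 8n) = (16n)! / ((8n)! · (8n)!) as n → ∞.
C(16n, 8n) ~ (4)^(8n) · sqrt(1/(π·8n))

Write N = 8n. Apply Stirling to each factorial:
  (2N)! ~ sqrt(2π·2N) · (2N/e)^(2N),
  N! ~ sqrt(2π N) · (N/e)^N,
  (1N)! ~ sqrt(2π·1N) · (1N/e)^(1N).
The exponential factors combine to (2N)^(2N) / (N^N · (1N)^(1N)) = 2^(2N)/1^(1N) = (2^2/1^1)^N = (4)^N.
The square-root prefactors combine to sqrt(2π·2N) / (sqrt(2π N)·sqrt(2π·1N)) = sqrt(2 / (2π·1·N)) = sqrt(1/(π·8n)).
Substituting N = 8n: C(16n, 8n) ~ (4)^(8n) · sqrt(1/(π·8n)).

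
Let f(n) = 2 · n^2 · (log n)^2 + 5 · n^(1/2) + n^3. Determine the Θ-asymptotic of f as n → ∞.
f(n) ∈ Θ(n^3)

Compare the terms by growth order. For large n, n^a · (log n)^b dominates n^a' · (log n)^b' iff a > a', or (a = a' and b > b'). Ranking the 3 terms shows the dominant one is n^3. Hence f(n) ∈ Θ(n^3).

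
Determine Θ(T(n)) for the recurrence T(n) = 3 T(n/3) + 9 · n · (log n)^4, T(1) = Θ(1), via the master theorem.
T(n) = Θ(n · (log n)^5)

Here log_3 3 = 1 and f(n) = 9 · n · (log n)^4 = Θ(n^(log_3 3) · (log n)^4). This is the extended Case 2 of the master theorem (f matches the critical exponent up to log factors), giving T(n) = Θ(n^(log_3 3) · (log n)^(4+1)) = Θ(n · (log n)^5).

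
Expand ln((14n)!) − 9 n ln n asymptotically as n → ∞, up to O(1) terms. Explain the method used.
ln((14n)!) − 9 n ln n = 5 n ln n + 14(ln 14 − 1) n + (1/2) ln(2π·14n) + O(1/n)

Stirling: ln((14n)!) = 14n ln(14n) − 14n + (1/2) ln(2π·14n) + O(1/n).
Expand 14n ln(14n) = 14n (ln n + ln 14) = 14n ln n + 14n ln 14.
Subtract 9n ln n: leading term is (14 − 9) n ln n = 5 n ln n. The next term is 14n ln 14 − 14n = 14(ln 14 − 1) n. Then the (1/2) ln(2π·14n) correction.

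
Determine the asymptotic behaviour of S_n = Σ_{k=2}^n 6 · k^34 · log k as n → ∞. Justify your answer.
S_n ~ 6 · n^35 log n / 35 − 6 · n^35 / 1225

By integral comparison, S_n = ∫_1^n 6 · x^34 · log x dx + O(n^34 · log n). For the integral, ∫ x^34 log x dx = n^35 log n / 35 − n^35/1225 (integration by parts). Hence S_n ~ 6 · n^35 log n / 35 − 6 · n^35 / 1225.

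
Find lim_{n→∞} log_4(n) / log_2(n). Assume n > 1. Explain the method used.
lim = ln(2) / ln(4) = log_4(2)

Change of base: log_4(n) = ln n / ln 4 and log_2(n) = ln n / ln 2. The ratio is (ln n / ln 4) · (ln 2 / ln n) = ln 2 / ln 4, a constant independent of n. So the limit is ln 2 / ln 4 = log_4(2).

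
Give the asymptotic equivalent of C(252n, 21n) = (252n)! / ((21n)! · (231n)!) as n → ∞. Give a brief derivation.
C(252n, 21n) ~ (8916100448256/285311670611)^(21n) · sqrt(6/(11π·21n))

Write N = 21n. Apply Stirling to each factorial:
  (12N)! ~ sqrt(2π·12N) · (12N/e)^(12N),
  N! ~ sqrt(2π N) · (N/e)^N,
  (11N)! ~ sqrt(2π·11N) · (11N/e)^(11N).
The exponential factors combine to (12N)^(12N) / (N^N · (11N)^(11N)) = 12^(12N)/11^(11N) = (12^12/11^11)^N = (8916100448256/285311670611)^N.
The square-root prefactors combine to sqrt(2π·12N) / (sqrt(2π N)·sqrt(2π·11N)) = sqrt(12 / (2π·11·N)) = sqrt(6/(11π·21n)).
Substituting N = 21n: C(252n, 21n) ~ (8916100448256/285311670611)^(21n) · sqrt(6/(11π·21n)).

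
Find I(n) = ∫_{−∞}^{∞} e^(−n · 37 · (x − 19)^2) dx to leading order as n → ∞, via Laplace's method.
I(n) = sqrt(π/(37n))

Here φ(x) = 37 · (x − 19)^2 has its unique minimum at x* = 19 with φ(x*) = 0 and φ''(x*) = 74. Laplace's method gives
  I(n) ~ e^(−n φ(x*)) · sqrt(2π / (n · φ''(x*))) = sqrt(2π / (74n)) = sqrt(π/(37n)).
This is exact: substituting u = (x − 19)·sqrt(37n) gives I(n) = (1/sqrt(37n)) ∫_{−∞}^{∞} e^(−u^2) du = sqrt(π/(37n)).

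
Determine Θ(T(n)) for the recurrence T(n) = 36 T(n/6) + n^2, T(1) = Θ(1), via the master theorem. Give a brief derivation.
T(n) = Θ(n^2 log n)

log_6 36 = 2, and f(n) = n^2 = Θ(n^(log_6 36)). This is Case 2 of the master theorem: T(n) = Θ(f(n) · log n) = Θ(n^2 log n).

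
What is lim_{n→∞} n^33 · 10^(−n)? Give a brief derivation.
lim = 0

Exponentials with base > 1 dominate every fixed polynomial: for any fixed c, n^c / 10^n → 0 as n → ∞ (e.g. by the ratio test, or by writing 10^n = e^(n ln 10) and noting e^(n ln 10) / n^c → ∞). Hence n^33 · 10^(−n) = n^33 / 10^n → 0.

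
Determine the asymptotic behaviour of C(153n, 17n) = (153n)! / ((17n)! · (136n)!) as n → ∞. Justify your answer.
C(153n, 17n) ~ (387420489/16777216)^(17n) · sqrt(9/(16π·17n))

Write N = 17n. Apply Stirling to each factorial:
  (9N)! ~ sqrt(2π·9N) · (9N/e)^(9N),
  N! ~ sqrt(2π N) · (N/e)^N,
  (8N)! ~ sqrt(2π·8N) · (8N/e)^(8N).
The exponential factors combine to (9N)^(9N) / (N^N · (8N)^(8N)) = 9^(9N)/8^(8N) = (9^9/8^8)^N = (387420489/16777216)^N.
The square-root prefactors combine to sqrt(2π·9N) / (sqrt(2π N)·sqrt(2π·8N)) = sqrt(9 / (2π·8·N)) = sqrt(9/(16π·17n)).
Substituting N = 17n: C(153n, 17n) ~ (387420489/16777216)^(17n) · sqrt(9/(16π·17n)).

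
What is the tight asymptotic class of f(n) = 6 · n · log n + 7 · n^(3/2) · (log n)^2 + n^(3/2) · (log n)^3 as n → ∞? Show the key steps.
f(n) ∈ Θ(n^(3/2) · (log n)^3)

Compare the terms by growth order. For large n, n^a · (log n)^b dominates n^a' · (log n)^b' iff a > a', or (a = a' and b > b'). Ranking the 3 terms shows the dominant one is n^(3/2) · (log n)^3. Hence f(n) ∈ Θ(n^(3/2) · (log n)^3).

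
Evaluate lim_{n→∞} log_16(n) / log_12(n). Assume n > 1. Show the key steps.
lim = ln(12) / ln(16) = log_16(12)

Change of base: log_16(n) = ln n / ln 16 and log_12(n) = ln n / ln 12. The ratio is (ln n / ln 16) · (ln 12 / ln n) = ln 12 / ln 16, a constant independent of n. So the limit is ln 12 / ln 16 = log_16(12).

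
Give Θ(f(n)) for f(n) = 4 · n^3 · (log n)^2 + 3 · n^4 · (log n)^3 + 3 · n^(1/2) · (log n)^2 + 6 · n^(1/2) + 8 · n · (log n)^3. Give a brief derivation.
f(n) ∈ Θ(n^4 · (log n)^3)

Compare the terms by growth order. For large n, n^a · (log n)^b dominates n^a' · (log n)^b' iff a > a', or (a = a' and b > b'). Ranking the 5 terms shows the dominant one is 3 · n^4 · (log n)^3. Hence f(n) ∈ Θ(n^4 · (log n)^3).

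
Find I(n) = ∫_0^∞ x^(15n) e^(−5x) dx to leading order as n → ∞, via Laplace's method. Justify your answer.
I(n) ~ (sqrt(2π·15n) / 5) · (15n/(5e))^(15n)

Write the integrand as exp(15n ln x − 5x) and set f(x) = 15n ln x − 5x. Then f'(x) = 15n/x − 5 = 0 at x* = 15n/5, and f''(x*) = −15n/x*^2 = −5^2/(15n). Laplace's method (interior maximum) gives
  I(n) ~ e^(f(x*)) · sqrt(2π / |f''(x*)|)
        = exp(15n ln(15n/5) − 15n) · sqrt(2π · 15n / 5^2)
        = (15n/5)^(15n) e^(−15n) · sqrt(2π·15n) / 5
        = (sqrt(2π·15n) / 5) · (15n/(5e))^(15n).
This matches Γ(15n+1)/5^(15n+1) with Stirling applied to Γ.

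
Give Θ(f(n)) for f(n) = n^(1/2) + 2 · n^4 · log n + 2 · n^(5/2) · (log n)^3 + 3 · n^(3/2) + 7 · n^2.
f(n) ∈ Θ(n^4 · log n)

Compare the terms by growth order. For large n, n^a · (log n)^b dominates n^a' · (log n)^b' iff a > a', or (a = a' and b > b'). Ranking the 5 terms shows the dominant one is 2 · n^4 · log n. Hence f(n) ∈ Θ(n^4 · log n).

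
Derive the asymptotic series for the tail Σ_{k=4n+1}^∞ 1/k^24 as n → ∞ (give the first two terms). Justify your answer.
Σ_{k>4n} 1/k^24 = 1/(23 · (4n)^23) − 1/(2 · (4n)^24) + O(1/(4n)^25)

Compare to the integral: ∫_{4n}^∞ x^(−24) dx = [−x^(−23)/23]_{4n}^∞ = 1/((24−1)·(4n)^23). The Euler-Maclaurin correction adds −f(4n)/2 = −1/(2·(4n)^24). Euler-Maclaurin then gives
  Σ_{k>4n} 1/k^24 = ∫_{4n}^∞ dx/x^24 − 1/(2·(4n)^24) + O(1/(4n)^25).
(Equivalently this is ζ(24) − Σ_{k≤4n} 1/k^24.)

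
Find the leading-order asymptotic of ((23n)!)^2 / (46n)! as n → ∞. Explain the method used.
((23n)!)^2/(46n)! ~ ((2π·23n)^(1/2) / sqrt(2)) · 2^(−2·23n)  →  0

Write N = 23n. Stirling: N! ~ sqrt(2π N)(N/e)^N and (2N)! ~ sqrt(2π·2N)·(2N/e)^(2N).
  (N!)^2/(2N)! ~ (2π N)^(2/2) (N/e)^(2N) / [sqrt(2π·2N) (2N/e)^(2N)]
     = (2π N)^(2/2) / sqrt(2π·2N) · (N/(2N))^(2N)
     = (2π N)^((2−1)/2) / sqrt(2) · 2^(−2N).
Since 2^2 > 1, the factor 2^(−2N) decays exponentially, so the ratio → 0. Substituting N = 23n gives the stated form.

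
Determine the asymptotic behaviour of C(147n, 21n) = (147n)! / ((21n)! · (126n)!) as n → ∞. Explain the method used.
C(147n, 21n) ~ (823543/46656)^(21n) · sqrt(7/(12π·21n))

Write N = 21n. Apply Stirling to each factorial:
  (7N)! ~ sqrt(2π·7N) · (7N/e)^(7N),
  N! ~ sqrt(2π N) · (N/e)^N,
  (6N)! ~ sqrt(2π·6N) · (6N/e)^(6N).
The exponential factors combine to (7N)^(7N) / (N^N · (6N)^(6N)) = 7^(7N)/6^(6N) = (7^7/6^6)^N = (823543/46656)^N.
The square-root prefactors combine to sqrt(2π·7N) / (sqrt(2π N)·sqrt(2π·6N)) = sqrt(7 / (2π·6·N)) = sqrt(7/(12π·21n)).
Substituting N = 21n: C(147n, 21n) ~ (823543/46656)^(21n) · sqrt(7/(12π·21n)).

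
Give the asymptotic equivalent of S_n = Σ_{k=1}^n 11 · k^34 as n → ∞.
S_n ~ 11 · n^35 / 35

By integral comparison (Euler-Maclaurin), Σ_{k=1}^n 11 · k^34 = 11 · ∫_0^n x^34 dx + O(n^34) = 11 · n^35/35 + O(n^34). (Equivalently, Faulhaber's formula gives the same leading term.)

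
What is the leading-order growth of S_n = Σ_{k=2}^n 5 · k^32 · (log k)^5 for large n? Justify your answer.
S_n ~ 5 · n^33 · (log n)^5 / 33

By integral comparison, S_n = ∫_1^n 5 · x^32 · (log x)^5 dx + O(n^32 · (log n)^5). For the integral, the leading term of ∫_1^n x^32 (log x)^5 dx is n^33/33 · (log n)^5 (by repeated integration by parts; each step lowers the log-exponent and produces a relatively O(1/log n) correction). Hence S_n ~ 5 · n^33 · (log n)^5 / 33.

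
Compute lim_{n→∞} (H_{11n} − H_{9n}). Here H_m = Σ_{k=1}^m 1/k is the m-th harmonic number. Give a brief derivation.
lim = ln(11/9)

Euler-Maclaurin gives H_m = ln m + γ + 1/(2m) + O(1/m^2). The γ and O(1/m) terms cancel in the difference:
  H_{11n} − H_{9n} = ln(11n) − ln(9n) + O(1/n) = ln(11/9) + O(1/n).
Hence the limit is ln(11/9).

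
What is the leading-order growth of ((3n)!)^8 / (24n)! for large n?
((3n)!)^8/(24n)! ~ ((2π·3n)^(7/2) / sqrt(8)) · 8^(−8·3n)  →  0

Write N = 3n. Stirling: N! ~ sqrt(2π N)(N/e)^N and (8N)! ~ sqrt(2π·8N)·(8N/e)^(8N).
  (N!)^8/(8N)! ~ (2π N)^(8/2) (N/e)^(8N) / [sqrt(2π·8N) (8N/e)^(8N)]
     = (2π N)^(8/2) / sqrt(2π·8N) · (N/(8N))^(8N)
     = (2π N)^((8−1)/2) / sqrt(8) · 8^(−8N).
Since 8^8 > 1, the factor 8^(−8N) decays exponentially, so the ratio → 0. Substituting N = 3n gives the stated form.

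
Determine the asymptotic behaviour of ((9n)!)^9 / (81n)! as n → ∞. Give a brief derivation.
((9n)!)^9/(81n)! ~ ((2π·9n)^(8/2) / 3) · 9^(−9·9n)  →  0

Write N = 9n. Stirling: N! ~ sqrt(2π N)(N/e)^N and (9N)! ~ sqrt(2π·9N)·(9N/e)^(9N).
  (N!)^9/(9N)! ~ (2π N)^(9/2) (N/e)^(9N) / [sqrt(2π·9N) (9N/e)^(9N)]
     = (2π N)^(9/2) / sqrt(2π·9N) · (N/(9N))^(9N)
     = (2π N)^((9−1)/2) / 3 · 9^(−9N).
Since 9^9 > 1, the factor 9^(−9N) decays exponentially, so the ratio → 0. Substituting N = 9n gives the stated form.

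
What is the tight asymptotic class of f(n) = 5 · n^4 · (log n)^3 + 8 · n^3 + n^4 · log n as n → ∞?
f(n) ∈ Θ(n^4 · (log n)^3)

Compare the terms by growth order. For large n, n^a · (log n)^b dominates n^a' · (log n)^b' iff a > a', or (a = a' and b > b'). Ranking the 3 terms shows the dominant one is 5 · n^4 · (log n)^3. Hence f(n) ∈ Θ(n^4 · (log n)^3).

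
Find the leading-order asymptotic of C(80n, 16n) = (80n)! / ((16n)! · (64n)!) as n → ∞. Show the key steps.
C(80n, 16n) ~ (3125/256)^(16n) · sqrt(5/(8π·16n))

Write N = 16n. Apply Stirling to each factorial:
  (5N)! ~ sqrt(2π·5N) · (5N/e)^(5N),
  N! ~ sqrt(2π N) · (N/e)^N,
  (4N)! ~ sqrt(2π·4N) · (4N/e)^(4N).
The exponential factors combine to (5N)^(5N) / (N^N · (4N)^(4N)) = 5^(5N)/4^(4N) = (5^5/4^4)^N = (3125/256)^N.
The square-root prefactors combine to sqrt(2π·5N) / (sqrt(2π N)·sqrt(2π·4N)) = sqrt(5 / (2π·4·N)) = sqrt(5/(8π·16n)).
Substituting N = 16n: C(80n, 16n) ~ (3125/256)^(16n) · sqrt(5/(8π·16n)).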